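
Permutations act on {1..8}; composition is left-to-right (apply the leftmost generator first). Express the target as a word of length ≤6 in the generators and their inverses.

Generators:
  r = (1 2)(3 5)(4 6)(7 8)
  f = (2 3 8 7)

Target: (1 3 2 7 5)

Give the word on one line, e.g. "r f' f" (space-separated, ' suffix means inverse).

  after r': (1 2)(3 5)(4 6)(7 8)
  after f': (1 7 3 5 2)(4 6)
  after r: (1 8 7 5)
  after f': (1 3 2 7 5)

r' f' r f'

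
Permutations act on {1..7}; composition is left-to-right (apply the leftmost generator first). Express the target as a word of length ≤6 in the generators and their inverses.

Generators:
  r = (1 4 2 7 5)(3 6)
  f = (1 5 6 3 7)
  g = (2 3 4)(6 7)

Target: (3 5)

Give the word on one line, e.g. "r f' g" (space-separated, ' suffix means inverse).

  after f: (1 5 6 3 7)
  after g: (1 5 7)(2 3 6 4)
  after g: (1 5 6 2 4 3 7)
  after g: (1 5 7)(3 6)
  after f': (3 5)

f g g g f'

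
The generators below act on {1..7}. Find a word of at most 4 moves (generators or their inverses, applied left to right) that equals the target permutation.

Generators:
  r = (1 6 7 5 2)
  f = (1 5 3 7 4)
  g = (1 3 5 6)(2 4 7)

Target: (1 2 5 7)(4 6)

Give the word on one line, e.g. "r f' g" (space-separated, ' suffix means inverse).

  after f: (1 5 3 7 4)
  after r: (1 2)(3 5)(4 6 7)
  after f: (1 2 5 7)(4 6)

f r f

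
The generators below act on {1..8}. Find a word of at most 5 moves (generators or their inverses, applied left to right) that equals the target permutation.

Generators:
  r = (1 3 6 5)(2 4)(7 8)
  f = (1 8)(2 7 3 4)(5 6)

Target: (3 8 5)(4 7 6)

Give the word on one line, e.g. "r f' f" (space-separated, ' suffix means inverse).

  after r': (1 5 6 3)(2 4)(7 8)
  after f: (1 6 4 7)(3 8)
  after r: (1 5)(2 4 8 6)(3 7)
  after r: (3 8 5)(4 7 6)

r' f r r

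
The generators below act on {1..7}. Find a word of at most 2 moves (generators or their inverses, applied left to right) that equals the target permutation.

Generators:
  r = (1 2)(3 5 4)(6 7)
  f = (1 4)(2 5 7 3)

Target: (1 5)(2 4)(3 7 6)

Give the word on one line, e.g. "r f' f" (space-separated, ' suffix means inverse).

  after r: (1 2)(3 5 4)(6 7)
  after f: (1 5)(2 4)(3 7 6)

r f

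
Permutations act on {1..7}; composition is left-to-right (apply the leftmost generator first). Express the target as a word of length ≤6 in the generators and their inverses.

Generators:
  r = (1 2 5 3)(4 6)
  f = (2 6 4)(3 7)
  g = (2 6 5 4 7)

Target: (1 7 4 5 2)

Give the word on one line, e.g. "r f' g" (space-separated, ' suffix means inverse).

  after g: (2 6 5 4 7)
  after f': (3 7 4)(5 6)
  after r': (1 3 7 6 2)(4 5)
  after f: (1 7 4 5 2)

g f' r' f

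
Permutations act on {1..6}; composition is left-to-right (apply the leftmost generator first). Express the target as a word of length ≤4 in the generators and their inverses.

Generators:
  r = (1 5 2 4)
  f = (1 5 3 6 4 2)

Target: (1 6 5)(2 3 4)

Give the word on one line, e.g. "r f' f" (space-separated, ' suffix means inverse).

f' f' f' r

  after f': (1 2 4 6 3 5)
  after f': (1 4 3)(2 6 5)
  after f': (1 6)(2 3)(4 5)
  after r: (1 6 5)(2 3 4)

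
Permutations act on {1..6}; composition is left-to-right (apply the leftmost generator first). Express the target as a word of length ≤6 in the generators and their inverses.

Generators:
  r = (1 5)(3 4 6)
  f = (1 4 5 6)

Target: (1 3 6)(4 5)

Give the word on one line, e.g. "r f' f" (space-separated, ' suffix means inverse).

  after f': (1 6 5 4)
  after r': (1 4 5 3 6)
  after r': (1 3 4)(5 6)
  after f: (1 3 5)
  after f: (1 3 6)(4 5)

f' r' r' f f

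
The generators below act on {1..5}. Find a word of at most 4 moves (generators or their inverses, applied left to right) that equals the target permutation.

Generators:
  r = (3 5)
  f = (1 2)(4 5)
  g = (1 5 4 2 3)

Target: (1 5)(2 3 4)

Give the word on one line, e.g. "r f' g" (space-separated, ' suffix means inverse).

  after r: (3 5)
  after g: (1 5)(2 3 4)

r g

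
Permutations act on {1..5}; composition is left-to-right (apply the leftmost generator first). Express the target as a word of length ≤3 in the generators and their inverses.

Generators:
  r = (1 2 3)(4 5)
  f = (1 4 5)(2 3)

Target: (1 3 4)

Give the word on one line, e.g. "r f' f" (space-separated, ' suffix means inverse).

  after r: (1 2 3)(4 5)
  after f: (1 3 4)

r f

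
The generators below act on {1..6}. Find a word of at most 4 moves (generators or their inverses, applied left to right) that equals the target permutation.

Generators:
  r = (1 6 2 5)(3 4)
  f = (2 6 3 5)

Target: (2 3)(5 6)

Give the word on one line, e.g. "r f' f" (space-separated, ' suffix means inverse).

  after f: (2 6 3 5)
  after f: (2 3)(5 6)

f f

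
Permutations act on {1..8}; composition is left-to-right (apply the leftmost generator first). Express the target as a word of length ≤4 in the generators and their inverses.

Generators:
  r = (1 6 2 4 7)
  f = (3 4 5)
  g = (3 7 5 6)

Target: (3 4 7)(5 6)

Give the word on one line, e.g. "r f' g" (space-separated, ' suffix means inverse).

f' f' g'

  after f': (3 5 4)
  after f': (3 4 5)
  after g': (3 4 7)(5 6)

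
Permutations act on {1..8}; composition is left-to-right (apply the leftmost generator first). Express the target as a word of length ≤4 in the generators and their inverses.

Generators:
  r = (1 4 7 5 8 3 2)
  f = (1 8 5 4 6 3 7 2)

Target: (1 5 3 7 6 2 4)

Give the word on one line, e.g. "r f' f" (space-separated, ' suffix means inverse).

f r' f' r'

  after f: (1 8 5 4 6 3 7 2)
  after r': (1 5)(3 4 6 8 7)
  after f': (1 8 3 5 2 7 6)
  after r': (1 5 3 7 6 2 4)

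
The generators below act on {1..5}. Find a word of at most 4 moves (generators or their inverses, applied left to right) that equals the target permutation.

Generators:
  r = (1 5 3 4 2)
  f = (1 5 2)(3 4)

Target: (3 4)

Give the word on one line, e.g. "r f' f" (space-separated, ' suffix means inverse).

f f f

  after f: (1 5 2)(3 4)
  after f: (1 2 5)
  after f: (3 4)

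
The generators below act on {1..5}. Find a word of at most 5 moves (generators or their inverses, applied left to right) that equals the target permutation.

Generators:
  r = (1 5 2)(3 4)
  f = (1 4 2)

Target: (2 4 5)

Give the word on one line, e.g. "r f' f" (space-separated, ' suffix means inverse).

  after f': (1 2 4)
  after r': (1 5)(2 3 4)
  after r': (2 4 5)

f' r' r'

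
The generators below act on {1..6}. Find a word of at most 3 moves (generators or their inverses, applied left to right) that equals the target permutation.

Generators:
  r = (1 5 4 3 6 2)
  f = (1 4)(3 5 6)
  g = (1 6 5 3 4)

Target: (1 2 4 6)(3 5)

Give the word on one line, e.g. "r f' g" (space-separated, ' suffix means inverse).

g r f

  after g: (1 6 5 3 4)
  after r: (1 2)(4 5 6)
  after f: (1 2 4 6)(3 5)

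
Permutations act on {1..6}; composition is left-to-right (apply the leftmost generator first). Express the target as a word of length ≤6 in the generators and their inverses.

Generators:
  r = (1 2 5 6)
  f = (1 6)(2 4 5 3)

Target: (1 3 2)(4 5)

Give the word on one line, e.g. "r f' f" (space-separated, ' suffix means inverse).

f' f' r f'

  after f': (1 6)(2 3 5 4)
  after f': (2 5)(3 4)
  after r: (1 2 6)(3 4)
  after f': (1 3 2)(4 5)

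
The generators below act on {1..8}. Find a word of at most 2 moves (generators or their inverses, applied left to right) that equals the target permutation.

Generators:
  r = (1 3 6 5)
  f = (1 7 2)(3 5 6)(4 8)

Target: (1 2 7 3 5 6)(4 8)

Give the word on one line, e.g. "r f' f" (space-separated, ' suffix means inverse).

f' r

  after f': (1 2 7)(3 6 5)(4 8)
  after r: (1 2 7 3 5 6)(4 8)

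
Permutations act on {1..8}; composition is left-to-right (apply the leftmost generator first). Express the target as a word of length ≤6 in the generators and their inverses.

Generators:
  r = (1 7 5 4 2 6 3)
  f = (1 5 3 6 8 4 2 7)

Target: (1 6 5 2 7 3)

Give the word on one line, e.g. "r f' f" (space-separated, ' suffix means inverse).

r' f f r' f'

  after r': (1 3 6 2 4 5 7)
  after f: (1 6 7 5)(3 8 4)
  after f: (1 8 2 7 3 4 6)
  after r': (1 8 4 2)(3 5 7 6)
  after f': (1 6 5 2 7 3)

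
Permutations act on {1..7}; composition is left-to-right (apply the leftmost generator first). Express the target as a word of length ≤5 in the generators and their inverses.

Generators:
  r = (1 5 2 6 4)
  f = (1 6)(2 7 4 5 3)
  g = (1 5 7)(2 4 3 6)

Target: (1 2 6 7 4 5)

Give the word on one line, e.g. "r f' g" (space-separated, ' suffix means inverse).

  after g': (1 7 5)(2 6 3 4)
  after g': (1 5 7)(2 3)(4 6)
  after r: (1 2 3 6)(5 7)
  after g': (1 6 7)(2 4)
  after r': (1 2 6 7 4 5)

g' g' r g' r'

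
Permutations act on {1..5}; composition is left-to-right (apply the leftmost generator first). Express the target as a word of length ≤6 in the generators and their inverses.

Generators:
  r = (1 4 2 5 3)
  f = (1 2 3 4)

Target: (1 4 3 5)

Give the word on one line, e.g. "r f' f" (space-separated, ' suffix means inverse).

f' r f f

  after f': (1 4 3 2)
  after r: (1 2 4)(3 5)
  after f: (1 3 5 4 2)
  after f: (1 4 3 5)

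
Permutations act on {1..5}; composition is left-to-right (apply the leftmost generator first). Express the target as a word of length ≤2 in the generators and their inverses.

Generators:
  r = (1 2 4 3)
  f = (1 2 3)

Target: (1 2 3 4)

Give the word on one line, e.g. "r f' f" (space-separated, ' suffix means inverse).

  after r': (1 3 4 2)
  after f': (1 2 3 4)

r' f'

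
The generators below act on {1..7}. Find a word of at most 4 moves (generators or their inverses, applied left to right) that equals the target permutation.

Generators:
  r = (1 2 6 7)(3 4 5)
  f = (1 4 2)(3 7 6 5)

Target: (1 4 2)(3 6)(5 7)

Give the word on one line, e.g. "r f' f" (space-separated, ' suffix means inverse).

f' f'

  after f': (1 2 4)(3 5 6 7)
  after f': (1 4 2)(3 6)(5 7)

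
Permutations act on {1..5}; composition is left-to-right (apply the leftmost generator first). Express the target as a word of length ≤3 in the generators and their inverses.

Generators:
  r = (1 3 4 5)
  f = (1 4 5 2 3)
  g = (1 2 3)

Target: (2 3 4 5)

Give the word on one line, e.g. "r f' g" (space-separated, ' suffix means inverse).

r g' g'

  after r: (1 3 4 5)
  after g': (1 2)(3 4 5)
  after g': (2 3 4 5)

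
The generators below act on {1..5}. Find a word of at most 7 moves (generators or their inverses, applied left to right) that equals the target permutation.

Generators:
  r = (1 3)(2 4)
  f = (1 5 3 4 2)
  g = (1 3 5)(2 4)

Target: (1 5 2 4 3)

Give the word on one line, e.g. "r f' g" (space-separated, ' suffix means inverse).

  after r: (1 3)(2 4)
  after g: (1 5)
  after f': (2 4 3 5)
  after r: (1 3 5 4)
  after g: (1 5 2 4 3)

r g f' r g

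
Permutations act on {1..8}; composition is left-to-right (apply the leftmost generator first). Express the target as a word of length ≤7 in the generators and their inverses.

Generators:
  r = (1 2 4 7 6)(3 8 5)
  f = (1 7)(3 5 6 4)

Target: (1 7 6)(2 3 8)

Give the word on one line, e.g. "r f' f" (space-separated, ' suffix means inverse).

  after r: (1 2 4 7 6)(3 8 5)
  after f: (1 2 3 8 6 7 4)
  after r': (2 5 8 7)(4 6)
  after r': (1 6 2 8 4 7)(3 5)
  after r': (1 7 6)(2 3 8)

r f r' r' r'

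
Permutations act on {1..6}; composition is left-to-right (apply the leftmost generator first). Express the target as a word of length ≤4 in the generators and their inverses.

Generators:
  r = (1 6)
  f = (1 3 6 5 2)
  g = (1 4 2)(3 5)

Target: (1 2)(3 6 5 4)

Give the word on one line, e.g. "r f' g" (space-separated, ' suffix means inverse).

  after g: (1 4 2)(3 5)
  after f': (1 4 5)(3 6)
  after g: (1 2)(3 6 5 4)

g f' g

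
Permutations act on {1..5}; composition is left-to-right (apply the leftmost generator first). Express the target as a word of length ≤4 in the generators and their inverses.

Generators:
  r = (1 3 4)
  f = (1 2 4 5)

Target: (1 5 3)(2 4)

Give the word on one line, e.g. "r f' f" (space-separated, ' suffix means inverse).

  after f': (1 5 4 2)
  after r: (1 5)(2 3 4)
  after r: (1 5 3)(2 4)

f' r r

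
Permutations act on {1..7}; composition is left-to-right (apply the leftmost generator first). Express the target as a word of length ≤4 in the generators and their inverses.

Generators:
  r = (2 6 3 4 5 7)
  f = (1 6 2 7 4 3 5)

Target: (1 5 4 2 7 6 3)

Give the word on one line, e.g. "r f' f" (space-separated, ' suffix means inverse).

  after f': (1 5 3 4 7 2 6)
  after r: (1 7 6)(2 3 5 4)
  after f: (1 4 7 2 5 3)
  after r: (1 5 4 2 7 6 3)

f' r f r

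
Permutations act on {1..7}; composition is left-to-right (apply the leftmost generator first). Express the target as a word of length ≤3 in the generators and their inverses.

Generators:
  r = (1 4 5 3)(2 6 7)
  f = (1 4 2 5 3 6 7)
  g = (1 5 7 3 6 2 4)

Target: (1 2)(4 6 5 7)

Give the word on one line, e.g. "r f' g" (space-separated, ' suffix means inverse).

f g'

  after f: (1 4 2 5 3 6 7)
  after g': (1 2)(4 6 5 7)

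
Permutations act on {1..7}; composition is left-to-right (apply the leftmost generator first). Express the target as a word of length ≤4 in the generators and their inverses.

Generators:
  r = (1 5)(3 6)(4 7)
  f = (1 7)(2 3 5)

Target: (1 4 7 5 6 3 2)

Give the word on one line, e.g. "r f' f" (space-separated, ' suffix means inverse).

f' r'

  after f': (1 7)(2 5 3)
  after r': (1 4 7 5 6 3 2)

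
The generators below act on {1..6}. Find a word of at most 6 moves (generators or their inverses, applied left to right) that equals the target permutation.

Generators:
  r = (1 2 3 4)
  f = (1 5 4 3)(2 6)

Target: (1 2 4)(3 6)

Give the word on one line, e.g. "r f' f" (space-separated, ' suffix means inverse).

f r f r r

  after f: (1 5 4 3)(2 6)
  after r: (1 5)(2 6 3)
  after f: (1 4 3 6)
  after r: (2 3 6)
  after r: (1 2 4)(3 6)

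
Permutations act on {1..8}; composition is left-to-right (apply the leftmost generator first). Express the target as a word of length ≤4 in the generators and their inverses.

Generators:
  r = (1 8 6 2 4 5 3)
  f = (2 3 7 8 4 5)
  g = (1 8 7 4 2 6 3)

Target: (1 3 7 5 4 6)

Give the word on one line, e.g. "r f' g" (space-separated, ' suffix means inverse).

g g f'

  after g: (1 8 7 4 2 6 3)
  after g: (1 7 2 3 8 4 6)
  after f': (1 3 7 5 4 6)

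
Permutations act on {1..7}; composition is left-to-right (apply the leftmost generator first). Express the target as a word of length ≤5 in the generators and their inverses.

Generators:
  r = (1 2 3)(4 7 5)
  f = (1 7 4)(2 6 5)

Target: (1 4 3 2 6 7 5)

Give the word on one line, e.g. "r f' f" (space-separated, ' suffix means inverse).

f r r

  after f: (1 7 4)(2 6 5)
  after r: (1 5 3)(2 6 4)
  after r: (1 4 3 2 6 7 5)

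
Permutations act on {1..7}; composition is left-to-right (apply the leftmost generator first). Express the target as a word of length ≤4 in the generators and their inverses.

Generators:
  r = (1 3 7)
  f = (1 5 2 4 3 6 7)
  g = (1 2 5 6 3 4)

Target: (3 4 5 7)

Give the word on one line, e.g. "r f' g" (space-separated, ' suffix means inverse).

r' g f

  after r': (1 7 3)
  after g: (1 7 4)(2 5 6 3)
  after f: (3 4 5 7)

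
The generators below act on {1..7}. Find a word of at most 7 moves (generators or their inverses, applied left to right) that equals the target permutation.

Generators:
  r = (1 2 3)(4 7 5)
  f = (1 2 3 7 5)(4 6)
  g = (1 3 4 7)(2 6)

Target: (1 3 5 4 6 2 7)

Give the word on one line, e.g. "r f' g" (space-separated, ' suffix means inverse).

r g r g' r

  after r: (1 2 3)(4 7 5)
  after g: (1 6 2 4)(5 7)
  after r: (1 6 3)(2 7 4)
  after g': (1 2 4 6)(3 7)
  after r: (1 3 5 4 6 2 7)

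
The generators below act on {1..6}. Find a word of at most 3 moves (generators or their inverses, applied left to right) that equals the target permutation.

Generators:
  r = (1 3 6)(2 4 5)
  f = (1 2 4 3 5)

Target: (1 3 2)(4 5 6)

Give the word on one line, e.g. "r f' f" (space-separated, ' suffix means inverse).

f r' f'

  after f: (1 2 4 3 5)
  after r': (1 5 6 3 4)
  after f': (1 3 2)(4 5 6)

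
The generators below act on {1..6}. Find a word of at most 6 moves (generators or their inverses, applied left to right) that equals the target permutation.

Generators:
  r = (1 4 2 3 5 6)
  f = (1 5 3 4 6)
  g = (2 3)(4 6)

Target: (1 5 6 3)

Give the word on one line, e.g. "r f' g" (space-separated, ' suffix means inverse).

g r' f f

  after g: (2 3)(4 6)
  after r': (1 6)(3 4 5)
  after f: (3 6 5 4)
  after f: (1 5 6 3)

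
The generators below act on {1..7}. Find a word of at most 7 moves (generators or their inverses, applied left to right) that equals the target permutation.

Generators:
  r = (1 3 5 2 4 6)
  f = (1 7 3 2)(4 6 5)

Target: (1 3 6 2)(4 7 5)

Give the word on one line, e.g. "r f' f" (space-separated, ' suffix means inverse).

f r r f' r

  after f: (1 7 3 2)(4 6 5)
  after r: (1 7 5 6 2 3 4)
  after r: (1 7 2 5)(3 6 4)
  after f': (2 6 5)(3 4 7)
  after r: (1 3 6 2)(4 7 5)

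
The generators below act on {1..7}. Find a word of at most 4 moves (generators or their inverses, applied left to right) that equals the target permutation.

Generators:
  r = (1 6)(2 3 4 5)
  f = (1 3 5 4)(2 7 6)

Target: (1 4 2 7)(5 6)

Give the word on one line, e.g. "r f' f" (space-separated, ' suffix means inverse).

  after f': (1 4 5 3)(2 6 7)
  after f': (1 5)(2 7 6)(3 4)
  after r': (1 4 2 7)(5 6)

f' f' r'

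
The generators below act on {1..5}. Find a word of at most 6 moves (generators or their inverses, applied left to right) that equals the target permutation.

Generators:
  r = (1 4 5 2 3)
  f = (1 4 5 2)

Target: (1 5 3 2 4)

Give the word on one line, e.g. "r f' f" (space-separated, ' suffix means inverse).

  after f': (1 2 5 4)
  after r': (1 5)(2 4 3)
  after r': (1 4 2)(3 5)
  after f: (1 5 3 2 4)

f' r' r' f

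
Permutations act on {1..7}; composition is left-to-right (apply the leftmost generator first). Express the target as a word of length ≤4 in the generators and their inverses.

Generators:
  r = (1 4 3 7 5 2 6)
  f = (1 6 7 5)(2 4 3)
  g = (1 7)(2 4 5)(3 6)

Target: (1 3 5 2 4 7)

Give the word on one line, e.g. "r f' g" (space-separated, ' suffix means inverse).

  after g: (1 7)(2 4 5)(3 6)
  after g: (2 5 4)
  after r: (1 4 6)(3 7 5)
  after f: (1 3 5 2 4 7)

g g r f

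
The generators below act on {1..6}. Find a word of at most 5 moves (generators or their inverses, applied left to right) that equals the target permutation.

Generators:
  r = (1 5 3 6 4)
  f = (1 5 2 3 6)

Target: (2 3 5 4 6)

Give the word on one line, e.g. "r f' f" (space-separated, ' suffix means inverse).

r r r f

  after r: (1 5 3 6 4)
  after r: (1 3 4 5 6)
  after r: (1 6 5 4 3)
  after f: (2 3 5 4 6)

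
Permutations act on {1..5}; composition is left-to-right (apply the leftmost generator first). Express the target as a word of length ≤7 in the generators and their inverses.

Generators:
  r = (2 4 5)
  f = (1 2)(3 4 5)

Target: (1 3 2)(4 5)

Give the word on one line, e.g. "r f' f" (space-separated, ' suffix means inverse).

f r r f' f'

  after f: (1 2)(3 4 5)
  after r: (1 4 2)(3 5)
  after r: (1 5 3 2)
  after f': (1 4 3)
  after f': (1 3 2)(4 5)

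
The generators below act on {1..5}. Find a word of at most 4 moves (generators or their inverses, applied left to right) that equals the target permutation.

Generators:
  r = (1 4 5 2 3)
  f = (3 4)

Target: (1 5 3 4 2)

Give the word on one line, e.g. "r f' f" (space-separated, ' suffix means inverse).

r r

  after r: (1 4 5 2 3)
  after r: (1 5 3 4 2)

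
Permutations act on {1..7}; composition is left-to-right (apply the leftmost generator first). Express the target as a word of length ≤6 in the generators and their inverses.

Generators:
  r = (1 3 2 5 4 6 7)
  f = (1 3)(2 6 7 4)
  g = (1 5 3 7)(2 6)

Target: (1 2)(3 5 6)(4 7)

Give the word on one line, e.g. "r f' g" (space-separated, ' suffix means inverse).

  after f': (1 3)(2 4 7 6)
  after r: (1 2 6 5 4)
  after f: (1 6 5 2 7 4 3)
  after g: (1 2)(3 5 6)(4 7)

f' r f g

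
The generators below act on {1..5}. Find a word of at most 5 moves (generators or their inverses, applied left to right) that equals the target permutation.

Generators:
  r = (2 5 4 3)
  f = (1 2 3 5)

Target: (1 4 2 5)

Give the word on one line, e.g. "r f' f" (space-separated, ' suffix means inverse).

f r' r'

  after f: (1 2 3 5)
  after r': (1 3 2 4 5)
  after r': (1 4 2 5)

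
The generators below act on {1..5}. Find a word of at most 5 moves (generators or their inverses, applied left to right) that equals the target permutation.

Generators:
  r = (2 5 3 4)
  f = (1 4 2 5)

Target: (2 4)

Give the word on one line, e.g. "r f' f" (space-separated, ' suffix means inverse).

  after f: (1 4 2 5)
  after r: (1 2 3 4 5)
  after f: (1 5 4)(2 3)
  after f: (2 3 5)
  after r: (2 4)

f r f f r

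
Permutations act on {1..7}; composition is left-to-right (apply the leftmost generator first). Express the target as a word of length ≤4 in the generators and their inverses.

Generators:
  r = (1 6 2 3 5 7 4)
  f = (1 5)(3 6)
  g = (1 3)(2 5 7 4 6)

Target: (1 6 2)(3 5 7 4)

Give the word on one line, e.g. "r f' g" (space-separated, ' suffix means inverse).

g f'

  after g: (1 3)(2 5 7 4 6)
  after f': (1 6 2)(3 5 7 4)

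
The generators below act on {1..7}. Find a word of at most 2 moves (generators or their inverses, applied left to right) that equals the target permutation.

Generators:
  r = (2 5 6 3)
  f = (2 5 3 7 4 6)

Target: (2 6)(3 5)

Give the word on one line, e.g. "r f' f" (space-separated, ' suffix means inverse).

r r

  after r: (2 5 6 3)
  after r: (2 6)(3 5)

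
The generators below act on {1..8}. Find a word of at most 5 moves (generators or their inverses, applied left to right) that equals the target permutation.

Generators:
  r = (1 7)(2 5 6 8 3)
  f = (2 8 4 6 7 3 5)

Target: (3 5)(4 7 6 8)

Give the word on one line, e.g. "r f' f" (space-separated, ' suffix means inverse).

f' f' r r f

  after f': (2 5 3 7 6 4 8)
  after f': (2 3 6 8 5 7 4)
  after r: (1 7 4 5)(3 8 6)
  after r: (2 5 7 4 6)
  after f: (3 5)(4 7 6 8)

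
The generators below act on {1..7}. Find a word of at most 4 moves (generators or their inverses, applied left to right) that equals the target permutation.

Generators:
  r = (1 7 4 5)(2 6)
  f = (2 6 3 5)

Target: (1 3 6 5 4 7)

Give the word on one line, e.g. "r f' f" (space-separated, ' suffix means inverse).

  after r: (1 7 4 5)(2 6)
  after r: (1 4)(5 7)
  after r: (1 5 4 7)(2 6)
  after f': (1 3 6 5 4 7)

r r r f'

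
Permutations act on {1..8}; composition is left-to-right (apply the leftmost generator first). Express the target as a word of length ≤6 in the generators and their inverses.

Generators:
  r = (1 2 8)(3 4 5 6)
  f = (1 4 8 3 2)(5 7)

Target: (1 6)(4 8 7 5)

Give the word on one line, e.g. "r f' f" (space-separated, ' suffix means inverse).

  after f': (1 2 3 8 4)(5 7)
  after r: (1 8 5 7 6 3)(2 4)
  after f: (1 3 4)(2 8 7 6)
  after r': (1 6)(4 8 7 5)

f' r f r'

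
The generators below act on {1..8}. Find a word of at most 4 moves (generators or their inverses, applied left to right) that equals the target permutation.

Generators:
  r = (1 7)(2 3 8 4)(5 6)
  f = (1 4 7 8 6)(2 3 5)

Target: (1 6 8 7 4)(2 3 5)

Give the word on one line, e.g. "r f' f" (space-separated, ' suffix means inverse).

  after f: (1 4 7 8 6)(2 3 5)
  after f: (1 7 6 4 8)(2 5 3)
  after f: (1 8 4 6 7)
  after f: (1 6 8 7 4)(2 3 5)

f f f f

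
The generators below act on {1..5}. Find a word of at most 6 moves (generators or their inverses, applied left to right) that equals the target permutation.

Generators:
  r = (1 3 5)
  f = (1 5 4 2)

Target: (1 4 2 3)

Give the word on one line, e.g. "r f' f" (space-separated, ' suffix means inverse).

r' f' f' f' r

  after r': (1 5 3)
  after f': (2 4 5 3)
  after f': (1 2 5 3 4)
  after f': (1 4 2)(3 5)
  after r: (1 4 2 3)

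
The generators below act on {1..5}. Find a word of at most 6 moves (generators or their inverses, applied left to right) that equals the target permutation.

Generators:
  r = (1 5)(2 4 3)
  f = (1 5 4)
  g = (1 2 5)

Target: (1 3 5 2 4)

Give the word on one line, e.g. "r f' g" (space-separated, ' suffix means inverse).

  after r: (1 5)(2 4 3)
  after f: (1 4 3 2)
  after g: (1 4 3 5)
  after r: (1 3)(2 4)
  after g': (1 3 5 2 4)

r f g r g'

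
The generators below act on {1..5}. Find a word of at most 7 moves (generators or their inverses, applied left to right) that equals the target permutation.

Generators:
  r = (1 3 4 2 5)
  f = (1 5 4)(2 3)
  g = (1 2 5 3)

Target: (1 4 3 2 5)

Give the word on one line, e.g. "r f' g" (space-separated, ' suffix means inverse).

  after r': (1 5 2 4 3)
  after f: (1 4 2)(3 5)
  after r: (1 2 3)(4 5)
  after f': (1 3 4)
  after r: (1 4 3 2 5)

r' f r f' r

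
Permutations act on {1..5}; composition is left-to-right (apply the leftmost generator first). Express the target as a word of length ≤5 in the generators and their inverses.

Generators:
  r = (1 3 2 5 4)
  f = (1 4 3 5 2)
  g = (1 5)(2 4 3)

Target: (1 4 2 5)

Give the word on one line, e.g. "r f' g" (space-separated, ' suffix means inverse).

  after f: (1 4 3 5 2)
  after r': (1 5 3 2 4)
  after g: (2 3 4 5)
  after f: (1 4 2 5)

f r' g f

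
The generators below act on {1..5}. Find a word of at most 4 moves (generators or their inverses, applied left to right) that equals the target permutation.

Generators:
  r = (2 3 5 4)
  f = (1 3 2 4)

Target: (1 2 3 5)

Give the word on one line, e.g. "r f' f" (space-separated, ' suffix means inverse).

r' f' r

  after r': (2 4 5 3)
  after f': (1 4 5)
  after r: (1 2 3 5)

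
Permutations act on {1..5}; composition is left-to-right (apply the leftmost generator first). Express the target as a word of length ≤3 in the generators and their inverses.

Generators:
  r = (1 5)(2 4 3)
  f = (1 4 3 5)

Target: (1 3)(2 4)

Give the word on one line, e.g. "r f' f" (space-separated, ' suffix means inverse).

  after f: (1 4 3 5)
  after r: (1 3)(2 4)

f r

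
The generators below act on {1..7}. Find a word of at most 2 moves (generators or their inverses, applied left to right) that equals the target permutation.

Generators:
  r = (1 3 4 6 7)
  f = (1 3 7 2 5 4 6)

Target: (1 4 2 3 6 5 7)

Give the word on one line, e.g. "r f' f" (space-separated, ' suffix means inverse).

  after f': (1 6 4 5 2 7 3)
  after f': (1 4 2 3 6 5 7)

f' f'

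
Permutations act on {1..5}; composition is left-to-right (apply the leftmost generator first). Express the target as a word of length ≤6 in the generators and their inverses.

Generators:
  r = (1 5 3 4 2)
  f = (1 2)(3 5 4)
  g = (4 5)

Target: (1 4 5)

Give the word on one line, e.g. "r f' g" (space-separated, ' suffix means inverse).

g' f' g g r'

  after g': (4 5)
  after f': (1 2)(3 4)
  after g: (1 2)(3 5 4)
  after g: (1 2)(3 4)
  after r': (1 4 5)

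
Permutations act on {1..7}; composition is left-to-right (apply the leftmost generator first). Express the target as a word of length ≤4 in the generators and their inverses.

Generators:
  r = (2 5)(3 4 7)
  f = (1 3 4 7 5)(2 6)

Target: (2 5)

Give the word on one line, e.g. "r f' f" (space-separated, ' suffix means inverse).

r r r

  after r: (2 5)(3 4 7)
  after r: (3 7 4)
  after r: (2 5)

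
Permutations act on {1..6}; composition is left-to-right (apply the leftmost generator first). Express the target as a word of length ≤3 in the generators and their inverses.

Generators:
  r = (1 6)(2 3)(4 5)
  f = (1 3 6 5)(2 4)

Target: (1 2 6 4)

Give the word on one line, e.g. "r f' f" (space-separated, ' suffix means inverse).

f' r f'

  after f': (1 5 6 3)(2 4)
  after r: (1 4 3 6 2 5)
  after f': (1 2 6 4)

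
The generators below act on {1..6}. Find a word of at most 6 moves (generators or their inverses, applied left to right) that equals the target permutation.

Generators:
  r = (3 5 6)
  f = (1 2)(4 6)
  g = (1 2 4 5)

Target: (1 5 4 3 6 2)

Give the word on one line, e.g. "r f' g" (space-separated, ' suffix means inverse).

  after g: (1 2 4 5)
  after r': (1 2 4 3 6 5)
  after g': (3 6 4)
  after g': (1 5 4 3 6 2)

g r' g' g'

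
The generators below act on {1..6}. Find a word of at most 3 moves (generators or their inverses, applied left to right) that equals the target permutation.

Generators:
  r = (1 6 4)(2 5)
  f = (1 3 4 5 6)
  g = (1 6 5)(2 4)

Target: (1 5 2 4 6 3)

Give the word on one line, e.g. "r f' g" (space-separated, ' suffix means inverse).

r f'

  after r: (1 6 4)(2 5)
  after f': (1 5 2 4 6 3)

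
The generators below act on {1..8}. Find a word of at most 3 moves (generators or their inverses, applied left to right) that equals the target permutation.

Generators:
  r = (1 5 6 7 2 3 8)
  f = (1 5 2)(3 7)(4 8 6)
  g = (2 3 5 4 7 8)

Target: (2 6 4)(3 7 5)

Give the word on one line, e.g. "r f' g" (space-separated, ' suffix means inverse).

  after g: (2 3 5 4 7 8)
  after f: (1 5 8)(2 7 6 4 3)
  after r': (2 6 4)(3 7 5)

g f r'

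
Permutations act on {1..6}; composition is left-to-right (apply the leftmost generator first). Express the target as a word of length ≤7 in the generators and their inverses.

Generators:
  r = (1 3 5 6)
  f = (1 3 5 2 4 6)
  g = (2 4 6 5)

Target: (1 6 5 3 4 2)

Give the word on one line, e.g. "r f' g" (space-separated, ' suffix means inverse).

r' r' g' g' f

  after r': (1 6 5 3)
  after r': (1 5)(3 6)
  after g': (1 6 3 4 2 5)
  after g': (1 4 5)(2 6 3)
  after f: (1 6 5 3 4 2)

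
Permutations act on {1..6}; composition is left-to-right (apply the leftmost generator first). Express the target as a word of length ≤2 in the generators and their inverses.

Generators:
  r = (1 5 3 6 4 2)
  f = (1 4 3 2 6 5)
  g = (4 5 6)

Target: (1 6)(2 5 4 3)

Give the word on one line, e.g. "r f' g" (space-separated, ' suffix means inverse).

  after r: (1 5 3 6 4 2)
  after f': (1 6)(2 5 4 3)

r f'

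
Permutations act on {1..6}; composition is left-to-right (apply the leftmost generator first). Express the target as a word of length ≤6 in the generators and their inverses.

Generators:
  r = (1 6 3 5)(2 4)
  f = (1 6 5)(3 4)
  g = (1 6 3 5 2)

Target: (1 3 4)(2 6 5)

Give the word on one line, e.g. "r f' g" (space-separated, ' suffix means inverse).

r r f' g' f'

  after r: (1 6 3 5)(2 4)
  after r: (1 3)(5 6)
  after f': (1 4 3 5)
  after g': (1 4 6)(2 5)
  after f': (1 3 4)(2 6 5)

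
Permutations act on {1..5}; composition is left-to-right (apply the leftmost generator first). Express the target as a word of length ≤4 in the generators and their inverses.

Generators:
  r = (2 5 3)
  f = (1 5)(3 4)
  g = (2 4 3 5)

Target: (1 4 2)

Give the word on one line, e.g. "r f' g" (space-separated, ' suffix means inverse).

  after f: (1 5)(3 4)
  after r: (1 3 4 2 5)
  after f': (1 4 2)

f r f'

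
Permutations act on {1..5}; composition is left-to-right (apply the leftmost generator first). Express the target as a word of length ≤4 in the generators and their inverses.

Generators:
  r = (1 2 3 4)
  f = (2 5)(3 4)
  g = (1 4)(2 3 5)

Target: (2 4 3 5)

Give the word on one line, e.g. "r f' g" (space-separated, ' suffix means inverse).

g' f r r

  after g': (1 4)(2 5 3)
  after f: (1 3 5 4)
  after r: (1 4 2 3 5)
  after r: (2 4 3 5)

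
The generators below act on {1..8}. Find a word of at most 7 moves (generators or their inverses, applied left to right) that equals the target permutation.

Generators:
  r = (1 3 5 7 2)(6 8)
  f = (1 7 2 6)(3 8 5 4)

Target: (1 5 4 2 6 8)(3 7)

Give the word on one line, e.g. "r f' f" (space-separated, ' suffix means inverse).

f' f' r f r'

  after f': (1 6 2 7)(3 4 5 8)
  after f': (1 2)(3 5)(4 8)(6 7)
  after r: (2 3 7 8 4 6)
  after f: (1 7 5 4)(2 8 3)
  after r': (1 5 4 2 6 8)(3 7)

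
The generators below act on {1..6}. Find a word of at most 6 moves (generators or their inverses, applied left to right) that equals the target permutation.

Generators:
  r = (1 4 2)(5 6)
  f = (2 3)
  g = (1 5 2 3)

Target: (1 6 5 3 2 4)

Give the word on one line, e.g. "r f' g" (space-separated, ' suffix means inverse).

  after f': (2 3)
  after g': (1 3 5)
  after f: (1 2 3 5)
  after g': (1 5 3)
  after r': (1 6 5 3 2 4)

f' g' f g' r'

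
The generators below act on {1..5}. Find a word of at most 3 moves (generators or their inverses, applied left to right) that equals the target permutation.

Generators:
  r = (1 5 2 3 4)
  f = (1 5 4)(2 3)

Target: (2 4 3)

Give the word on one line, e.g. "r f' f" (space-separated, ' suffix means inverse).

r' f' f'

  after r': (1 4 3 2 5)
  after f': (1 5 4 2)
  after f': (2 4 3)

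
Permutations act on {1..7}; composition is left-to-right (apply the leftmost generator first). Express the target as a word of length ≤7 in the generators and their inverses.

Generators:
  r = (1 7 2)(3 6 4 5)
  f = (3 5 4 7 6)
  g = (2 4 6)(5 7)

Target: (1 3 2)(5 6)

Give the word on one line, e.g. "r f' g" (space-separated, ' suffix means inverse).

  after r': (1 2 7)(3 5 4 6)
  after f: (1 2 6 5 7)(3 4)
  after g: (1 4 3 6 7)
  after f': (1 5 3 7)(4 6)
  after r: (1 3 2)(5 6)

r' f g f' r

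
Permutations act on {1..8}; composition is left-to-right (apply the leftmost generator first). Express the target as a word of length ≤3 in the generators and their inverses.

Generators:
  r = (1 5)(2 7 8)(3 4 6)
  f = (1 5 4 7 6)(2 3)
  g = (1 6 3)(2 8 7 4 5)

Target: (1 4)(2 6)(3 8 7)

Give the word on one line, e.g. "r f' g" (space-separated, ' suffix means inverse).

f' r'

  after f': (1 6 7 4 5)(2 3)
  after r': (1 4)(2 6)(3 8 7)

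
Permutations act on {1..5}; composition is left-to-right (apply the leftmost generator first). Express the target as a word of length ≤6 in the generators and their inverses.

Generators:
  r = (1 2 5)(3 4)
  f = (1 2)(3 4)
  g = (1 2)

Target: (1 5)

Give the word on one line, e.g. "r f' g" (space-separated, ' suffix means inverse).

f' g f r' r'

  after f': (1 2)(3 4)
  after g: (3 4)
  after f: (1 2)
  after r': (2 5)(3 4)
  after r': (1 5)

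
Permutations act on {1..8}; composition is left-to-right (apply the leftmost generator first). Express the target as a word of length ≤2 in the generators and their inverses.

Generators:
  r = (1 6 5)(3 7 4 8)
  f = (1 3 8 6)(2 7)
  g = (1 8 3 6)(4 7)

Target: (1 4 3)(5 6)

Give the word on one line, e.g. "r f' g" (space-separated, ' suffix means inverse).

  after g: (1 8 3 6)(4 7)
  after r': (1 4 3)(5 6)

g r'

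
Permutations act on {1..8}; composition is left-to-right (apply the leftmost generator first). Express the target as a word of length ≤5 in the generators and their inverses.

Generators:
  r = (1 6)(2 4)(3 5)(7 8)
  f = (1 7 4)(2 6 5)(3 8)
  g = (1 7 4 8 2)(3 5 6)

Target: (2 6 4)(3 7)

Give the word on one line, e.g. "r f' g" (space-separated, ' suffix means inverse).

  after r: (1 6)(2 4)(3 5)(7 8)
  after g: (1 3 6 7 2 8 4)
  after f': (1 8 7 5 6)(2 3)
  after g: (1 2 5 3)(4 8)(6 7)
  after g: (2 6 4)(3 7)

r g f' g g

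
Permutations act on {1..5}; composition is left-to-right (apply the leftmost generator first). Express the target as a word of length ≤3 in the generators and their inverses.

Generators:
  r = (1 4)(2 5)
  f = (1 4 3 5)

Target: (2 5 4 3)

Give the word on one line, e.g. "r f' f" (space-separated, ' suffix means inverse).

f r'

  after f: (1 4 3 5)
  after r': (2 5 4 3)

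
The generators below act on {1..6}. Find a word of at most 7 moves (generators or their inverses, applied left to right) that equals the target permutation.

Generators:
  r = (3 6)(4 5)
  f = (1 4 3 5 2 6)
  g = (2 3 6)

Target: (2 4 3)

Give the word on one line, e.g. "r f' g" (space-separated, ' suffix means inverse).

  after f: (1 4 3 5 2 6)
  after g: (1 4 6)(3 5)
  after f': (2 5 4)
  after g': (2 5 4 6 3)
  after r: (2 4 3)

f g f' g' r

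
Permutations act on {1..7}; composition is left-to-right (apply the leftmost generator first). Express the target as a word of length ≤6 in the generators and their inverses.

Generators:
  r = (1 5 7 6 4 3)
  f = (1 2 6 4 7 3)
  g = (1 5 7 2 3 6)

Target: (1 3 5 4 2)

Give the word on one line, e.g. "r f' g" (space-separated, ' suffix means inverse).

  after r': (1 3 4 6 7 5)
  after r': (1 4 7)(3 6 5)
  after g: (1 4 2 3)(5 6 7)
  after r: (1 3 5 4 2)

r' r' g r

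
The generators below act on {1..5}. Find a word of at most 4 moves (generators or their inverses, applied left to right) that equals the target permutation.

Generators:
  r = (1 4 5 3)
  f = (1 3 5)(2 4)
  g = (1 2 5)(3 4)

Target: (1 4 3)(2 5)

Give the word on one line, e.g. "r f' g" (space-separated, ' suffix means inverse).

  after r': (1 3 5 4)
  after f': (2 4 5)
  after r: (1 4 3)(2 5)

r' f' r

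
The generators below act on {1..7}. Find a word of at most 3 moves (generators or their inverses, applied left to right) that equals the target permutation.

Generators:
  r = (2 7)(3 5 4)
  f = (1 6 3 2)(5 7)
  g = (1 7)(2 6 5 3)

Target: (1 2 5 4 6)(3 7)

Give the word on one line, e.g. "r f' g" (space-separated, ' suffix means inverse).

r f'

  after r: (2 7)(3 5 4)
  after f': (1 2 5 4 6)(3 7)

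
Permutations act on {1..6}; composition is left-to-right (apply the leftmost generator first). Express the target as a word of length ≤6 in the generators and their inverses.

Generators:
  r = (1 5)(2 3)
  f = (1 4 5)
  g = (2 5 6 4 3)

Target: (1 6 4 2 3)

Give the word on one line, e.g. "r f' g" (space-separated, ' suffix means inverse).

g f' g f' f'

  after g: (2 5 6 4 3)
  after f': (1 5 6)(2 4 3)
  after g: (1 6)(2 3 5 4)
  after f': (1 6 5)(2 3 4)
  after f': (1 6 4 2 3)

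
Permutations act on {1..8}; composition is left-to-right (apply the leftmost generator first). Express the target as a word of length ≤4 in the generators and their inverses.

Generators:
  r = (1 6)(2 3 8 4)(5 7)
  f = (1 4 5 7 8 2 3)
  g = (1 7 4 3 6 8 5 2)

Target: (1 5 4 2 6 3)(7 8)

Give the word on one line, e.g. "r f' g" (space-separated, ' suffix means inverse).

  after g: (1 7 4 3 6 8 5 2)
  after r': (1 5 4 2 6 3)(7 8)

g r'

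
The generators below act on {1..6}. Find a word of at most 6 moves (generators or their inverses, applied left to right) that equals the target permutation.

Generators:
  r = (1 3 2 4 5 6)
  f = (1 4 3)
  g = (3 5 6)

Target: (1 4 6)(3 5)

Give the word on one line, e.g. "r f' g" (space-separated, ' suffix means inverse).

  after r': (1 6 5 4 2 3)
  after r': (1 5 2)(3 6 4)
  after f': (1 5 2 3 6)
  after f': (1 5 2 4)(3 6)
  after r': (1 4 6)(3 5)

r' r' f' f' r'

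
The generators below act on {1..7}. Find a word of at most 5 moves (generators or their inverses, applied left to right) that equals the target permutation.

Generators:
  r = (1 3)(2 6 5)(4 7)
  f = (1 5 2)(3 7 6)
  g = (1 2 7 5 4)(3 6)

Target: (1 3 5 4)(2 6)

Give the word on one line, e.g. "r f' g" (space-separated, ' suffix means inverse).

r g' g'

  after r: (1 3)(2 6 5)(4 7)
  after g': (1 6 7 5)(2 3 4)
  after g': (1 3 5 4)(2 6)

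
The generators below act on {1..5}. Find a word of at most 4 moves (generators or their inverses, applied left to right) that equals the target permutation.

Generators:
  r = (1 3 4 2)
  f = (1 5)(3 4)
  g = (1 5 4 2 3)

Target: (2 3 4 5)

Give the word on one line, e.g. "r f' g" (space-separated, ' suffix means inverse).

  after f': (1 5)(3 4)
  after g: (1 4)(2 3)
  after f': (1 3 2 4 5)
  after r': (2 3 4 5)

f' g f' r'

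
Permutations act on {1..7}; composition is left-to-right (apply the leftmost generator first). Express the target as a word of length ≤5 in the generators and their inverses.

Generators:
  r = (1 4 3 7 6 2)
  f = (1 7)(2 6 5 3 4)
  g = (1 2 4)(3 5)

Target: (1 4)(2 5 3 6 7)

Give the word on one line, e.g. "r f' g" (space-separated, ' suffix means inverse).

  after g: (1 2 4)(3 5)
  after r': (1 6 7 3 5 4 2)
  after g': (1 6 7 5 2 4)
  after f': (1 2 3 5 4 7 6)
  after f': (1 4)(2 5 3 6 7)

g r' g' f' f'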